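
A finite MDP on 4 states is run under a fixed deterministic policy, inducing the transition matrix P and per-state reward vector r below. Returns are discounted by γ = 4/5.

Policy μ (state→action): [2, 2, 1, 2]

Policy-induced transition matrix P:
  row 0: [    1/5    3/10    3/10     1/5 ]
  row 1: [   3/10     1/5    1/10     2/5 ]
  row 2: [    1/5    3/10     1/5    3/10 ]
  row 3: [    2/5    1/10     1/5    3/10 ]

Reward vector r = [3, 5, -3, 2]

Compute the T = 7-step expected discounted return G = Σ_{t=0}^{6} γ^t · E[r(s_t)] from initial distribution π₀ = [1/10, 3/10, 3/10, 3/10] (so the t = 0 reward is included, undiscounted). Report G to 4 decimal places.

G = 7.2083

t=0: π = [0.1000, 0.3000, 0.3000, 0.3000], E[r] = 1.5000, γ^t·E[r] = 1.500000, running G = 1.500000
t=1: π = [0.2900, 0.2100, 0.1800, 0.3200], E[r] = 2.0200, γ^t·E[r] = 1.616000, running G = 3.116000
t=2: π = [0.2850, 0.2150, 0.2080, 0.2920], E[r] = 1.8900, γ^t·E[r] = 1.209600, running G = 4.325600
t=3: π = [0.2799, 0.2201, 0.2070, 0.2930], E[r] = 1.9052, γ^t·E[r] = 0.975462, running G = 5.301062
t=4: π = [0.2806, 0.2194, 0.2060, 0.2940], E[r] = 1.9089, γ^t·E[r] = 0.781877, running G = 6.082940
t=5: π = [0.2807, 0.2193, 0.2061, 0.2939], E[r] = 1.9079, γ^t·E[r] = 0.625182, running G = 6.708122
t=6: π = [0.2807, 0.2193, 0.2061, 0.2939], E[r] = 1.9079, γ^t·E[r] = 0.500133, running G = 7.208254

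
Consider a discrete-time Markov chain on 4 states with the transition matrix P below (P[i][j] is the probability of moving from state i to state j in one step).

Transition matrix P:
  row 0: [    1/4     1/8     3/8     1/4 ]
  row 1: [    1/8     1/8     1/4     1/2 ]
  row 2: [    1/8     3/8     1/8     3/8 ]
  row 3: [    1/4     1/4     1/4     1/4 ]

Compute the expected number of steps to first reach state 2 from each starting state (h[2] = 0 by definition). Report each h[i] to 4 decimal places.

h = [3.1392, 3.6456, 0.0000, 3.5949]

First-step conditioning: h[2] = 0; for i ≠ 2, h[i] = 1 + Σ_k P[i][k]·h[k].
  h[0] = 1 + 1/4·h[0] + 1/8·h[1] + 1/4·h[3]
  h[1] = 1 + 1/8·h[0] + 1/8·h[1] + 1/2·h[3]
  h[3] = 1 + 1/4·h[0] + 1/4·h[1] + 1/4·h[3]
Solving the 3×3 linear system over states ≠ 2 gives exactly h = [248/79, 288/79, 0, 284/79] (h[2] = 0 is the target).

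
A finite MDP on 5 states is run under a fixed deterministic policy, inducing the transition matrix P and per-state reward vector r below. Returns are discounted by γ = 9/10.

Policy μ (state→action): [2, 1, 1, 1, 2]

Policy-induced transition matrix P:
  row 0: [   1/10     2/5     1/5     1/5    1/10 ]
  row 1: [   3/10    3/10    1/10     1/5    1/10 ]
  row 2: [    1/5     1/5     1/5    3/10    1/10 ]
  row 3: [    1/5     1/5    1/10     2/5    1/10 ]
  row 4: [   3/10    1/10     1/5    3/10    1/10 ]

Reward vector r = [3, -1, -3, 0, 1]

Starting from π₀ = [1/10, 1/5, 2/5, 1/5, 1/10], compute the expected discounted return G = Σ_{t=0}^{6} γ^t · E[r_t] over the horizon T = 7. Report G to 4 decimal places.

t=0: π = [0.1000, 0.2000, 0.4000, 0.2000, 0.1000], E[r] = -1.0000, γ^t·E[r] = -1.000000, running G = -1.000000
t=1: π = [0.2200, 0.2300, 0.1600, 0.2900, 0.1000], E[r] = 0.0500, γ^t·E[r] = 0.045000, running G = -0.955000
t=2: π = [0.2110, 0.2570, 0.1480, 0.2840, 0.1000], E[r] = 0.0320, γ^t·E[r] = 0.025920, running G = -0.929080
t=3: π = [0.2146, 0.2579, 0.1459, 0.2816, 0.1000], E[r] = 0.0482, γ^t·E[r] = 0.035138, running G = -0.893942
t=4: π = [0.2143, 0.2587, 0.1461, 0.2809, 0.1000], E[r] = 0.0461, γ^t·E[r] = 0.030266, running G = -0.863676
t=5: π = [0.2144, 0.2587, 0.1460, 0.2808, 0.1000], E[r] = 0.0465, γ^t·E[r] = 0.027436, running G = -0.836240
t=6: π = [0.2144, 0.2588, 0.1460, 0.2808, 0.1000], E[r] = 0.0464, γ^t·E[r] = 0.024651, running G = -0.811589

G = -0.8116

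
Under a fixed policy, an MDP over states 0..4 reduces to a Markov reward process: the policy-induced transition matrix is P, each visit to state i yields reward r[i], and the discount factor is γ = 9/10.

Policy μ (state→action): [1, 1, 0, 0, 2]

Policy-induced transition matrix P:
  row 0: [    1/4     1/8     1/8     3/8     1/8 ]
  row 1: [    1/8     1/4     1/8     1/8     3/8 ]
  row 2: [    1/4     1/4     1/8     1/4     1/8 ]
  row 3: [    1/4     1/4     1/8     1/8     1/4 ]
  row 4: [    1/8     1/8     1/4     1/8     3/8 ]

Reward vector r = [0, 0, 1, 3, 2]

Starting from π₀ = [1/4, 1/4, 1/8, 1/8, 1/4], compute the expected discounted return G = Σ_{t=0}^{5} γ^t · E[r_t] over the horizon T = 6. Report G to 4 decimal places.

t=0: π = [0.2500, 0.2500, 0.1250, 0.1250, 0.2500], E[r] = 1.0000, γ^t·E[r] = 1.000000, running G = 1.000000
t=1: π = [0.1875, 0.1875, 0.1563, 0.2031, 0.2656], E[r] = 1.2969, γ^t·E[r] = 1.167188, running G = 2.167188
t=2: π = [0.1934, 0.1934, 0.1582, 0.1914, 0.2637], E[r] = 1.2598, γ^t·E[r] = 1.020410, running G = 3.187598
t=3: π = [0.1929, 0.1929, 0.1580, 0.1931, 0.2632], E[r] = 1.2637, γ^t·E[r] = 0.921217, running G = 4.108814
t=4: π = [0.1930, 0.1930, 0.1579, 0.1930, 0.2632], E[r] = 1.2631, γ^t·E[r] = 0.828715, running G = 4.937529
t=5: π = [0.1930, 0.1930, 0.1579, 0.1930, 0.2632], E[r] = 1.2632, γ^t·E[r] = 0.745886, running G = 5.683415

G = 5.6834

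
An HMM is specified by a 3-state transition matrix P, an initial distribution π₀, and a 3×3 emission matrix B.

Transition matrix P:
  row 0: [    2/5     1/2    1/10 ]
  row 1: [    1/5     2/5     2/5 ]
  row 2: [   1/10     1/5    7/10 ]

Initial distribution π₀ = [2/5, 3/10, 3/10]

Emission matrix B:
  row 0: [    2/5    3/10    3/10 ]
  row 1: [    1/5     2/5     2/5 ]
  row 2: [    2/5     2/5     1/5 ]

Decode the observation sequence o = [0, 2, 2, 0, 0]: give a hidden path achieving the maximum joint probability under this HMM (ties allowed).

t=0: δ = [1.600e-01, 6.000e-02, 1.200e-01]  (obs o_0=0)
t=1: δ = [1.920e-02, 3.200e-02, 1.680e-02]  ψ = [0, 0, 2]  (obs o_1=2)
t=2: δ = [2.304e-03, 5.120e-03, 2.560e-03]  ψ = [0, 1, 1]  (obs o_2=2)
t=3: δ = [4.096e-04, 4.096e-04, 8.192e-04]  ψ = [1, 1, 1]  (obs o_3=0)
t=4: δ = [6.554e-05, 4.096e-05, 2.294e-04]  ψ = [0, 0, 2]  (obs o_4=0)
backtrack: best end state = 2; path = [0, 1, 1, 2, 2]

path = [0, 1, 1, 2, 2]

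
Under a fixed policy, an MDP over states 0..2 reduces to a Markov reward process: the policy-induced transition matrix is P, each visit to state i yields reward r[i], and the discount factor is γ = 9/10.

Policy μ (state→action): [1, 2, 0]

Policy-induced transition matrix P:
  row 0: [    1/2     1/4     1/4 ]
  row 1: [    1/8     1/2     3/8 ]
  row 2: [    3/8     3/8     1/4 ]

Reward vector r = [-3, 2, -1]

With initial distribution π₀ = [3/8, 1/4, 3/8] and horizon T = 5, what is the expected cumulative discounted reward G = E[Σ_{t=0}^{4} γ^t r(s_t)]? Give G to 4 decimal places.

G = -2.7007

t=0: π = [0.3750, 0.2500, 0.3750], E[r] = -1.0000, γ^t·E[r] = -1.000000, running G = -1.000000
t=1: π = [0.3594, 0.3594, 0.2813], E[r] = -0.6406, γ^t·E[r] = -0.576563, running G = -1.576563
t=2: π = [0.3301, 0.3750, 0.2949], E[r] = -0.5352, γ^t·E[r] = -0.433477, running G = -2.010039
t=3: π = [0.3225, 0.3806, 0.2969], E[r] = -0.5032, γ^t·E[r] = -0.366814, running G = -2.376853
t=4: π = [0.3202, 0.3823, 0.2976], E[r] = -0.4935, γ^t·E[r] = -0.323805, running G = -2.700658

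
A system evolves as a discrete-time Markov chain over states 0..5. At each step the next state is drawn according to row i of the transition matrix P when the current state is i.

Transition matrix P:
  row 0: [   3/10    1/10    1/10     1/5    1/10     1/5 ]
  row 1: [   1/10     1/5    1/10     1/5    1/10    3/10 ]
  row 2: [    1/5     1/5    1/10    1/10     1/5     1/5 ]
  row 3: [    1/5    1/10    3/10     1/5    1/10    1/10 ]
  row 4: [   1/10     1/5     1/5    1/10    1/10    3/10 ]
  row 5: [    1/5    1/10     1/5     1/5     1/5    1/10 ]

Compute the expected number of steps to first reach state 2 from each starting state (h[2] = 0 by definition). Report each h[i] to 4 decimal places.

First-step conditioning: h[2] = 0; for i ≠ 2, h[i] = 1 + Σ_k P[i][k]·h[k].
  h[0] = 1 + 3/10·h[0] + 1/10·h[1] + 1/5·h[3] + 1/10·h[4] + 1/5·h[5]
  h[1] = 1 + 1/10·h[0] + 1/5·h[1] + 1/5·h[3] + 1/10·h[4] + 3/10·h[5]
  h[3] = 1 + 1/5·h[0] + 1/10·h[1] + 1/5·h[3] + 1/10·h[4] + 1/10·h[5]
  h[4] = 1 + 1/10·h[0] + 1/5·h[1] + 1/10·h[3] + 1/10·h[4] + 3/10·h[5]
  h[5] = 1 + 1/5·h[0] + 1/10·h[1] + 1/5·h[3] + 1/5·h[4] + 1/10·h[5]
Solving the 5×5 linear system over states ≠ 2 gives exactly h = [48955/8233, 48415/8233, 0, 39650/8233, 44450/8233, 44095/8233] (h[2] = 0 is the target).

h = [5.9462, 5.8806, 0.0000, 4.8160, 5.3990, 5.3559]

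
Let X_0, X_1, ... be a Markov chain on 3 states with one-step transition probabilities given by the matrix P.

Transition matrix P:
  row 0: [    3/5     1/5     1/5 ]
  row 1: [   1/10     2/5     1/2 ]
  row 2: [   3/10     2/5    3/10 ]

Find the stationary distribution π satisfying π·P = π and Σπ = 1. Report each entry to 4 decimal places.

π = [0.3333, 0.3333, 0.3333]

Balance equations π_j = Σ_i π_i·P[i][j]:
  π_0 = 3/5·π_0 + 1/10·π_1 + 3/10·π_2
  π_1 = 1/5·π_0 + 2/5·π_1 + 2/5·π_2
  normalize: π_0 + π_1 + π_2 = 1
Solving the linear system gives exactly π = [1/3, 1/3, 1/3].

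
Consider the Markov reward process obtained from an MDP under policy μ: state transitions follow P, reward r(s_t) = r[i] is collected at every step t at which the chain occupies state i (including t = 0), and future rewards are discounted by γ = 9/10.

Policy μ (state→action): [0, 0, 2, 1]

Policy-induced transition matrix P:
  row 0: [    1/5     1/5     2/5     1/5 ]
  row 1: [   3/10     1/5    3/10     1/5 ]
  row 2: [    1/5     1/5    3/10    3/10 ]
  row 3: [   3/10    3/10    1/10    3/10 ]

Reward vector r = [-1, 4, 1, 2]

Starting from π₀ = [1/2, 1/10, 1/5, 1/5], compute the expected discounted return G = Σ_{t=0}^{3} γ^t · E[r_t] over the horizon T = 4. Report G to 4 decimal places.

G = 4.0035

t=0: π = [0.5000, 0.1000, 0.2000, 0.2000], E[r] = 0.5000, γ^t·E[r] = 0.500000, running G = 0.500000
t=1: π = [0.2300, 0.2200, 0.3100, 0.2400], E[r] = 1.4400, γ^t·E[r] = 1.296000, running G = 1.796000
t=2: π = [0.2460, 0.2240, 0.2750, 0.2550], E[r] = 1.4350, γ^t·E[r] = 1.162350, running G = 2.958350
t=3: π = [0.2479, 0.2255, 0.2736, 0.2530], E[r] = 1.4337, γ^t·E[r] = 1.045167, running G = 4.003517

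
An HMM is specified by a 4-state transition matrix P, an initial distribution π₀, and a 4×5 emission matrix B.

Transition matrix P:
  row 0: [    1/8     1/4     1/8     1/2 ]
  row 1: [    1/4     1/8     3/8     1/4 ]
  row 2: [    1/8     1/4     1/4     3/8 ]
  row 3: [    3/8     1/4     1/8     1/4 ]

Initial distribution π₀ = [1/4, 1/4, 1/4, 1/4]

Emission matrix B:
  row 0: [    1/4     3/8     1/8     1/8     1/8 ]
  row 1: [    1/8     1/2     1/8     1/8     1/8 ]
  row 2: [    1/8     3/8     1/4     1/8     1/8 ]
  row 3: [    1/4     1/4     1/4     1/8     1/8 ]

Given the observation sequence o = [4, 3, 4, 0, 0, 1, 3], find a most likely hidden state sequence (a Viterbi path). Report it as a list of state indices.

path = [3, 0, 3, 0, 3, 0, 3]

t=0: δ = [3.125e-02, 3.125e-02, 3.125e-02, 3.125e-02]  (obs o_0=4)
t=1: δ = [1.465e-03, 9.766e-04, 1.465e-03, 1.953e-03]  ψ = [3, 0, 1, 0]  (obs o_1=3)
t=2: δ = [9.155e-05, 6.104e-05, 4.578e-05, 9.155e-05]  ψ = [3, 3, 1, 0]  (obs o_2=4)
t=3: δ = [8.583e-06, 2.861e-06, 2.861e-06, 1.144e-05]  ψ = [3, 0, 1, 0]  (obs o_3=0)
t=4: δ = [1.073e-06, 3.576e-07, 1.788e-07, 1.073e-06]  ψ = [3, 3, 3, 0]  (obs o_4=0)
t=5: δ = [1.509e-07, 1.341e-07, 5.029e-08, 1.341e-07]  ψ = [3, 0, 0, 0]  (obs o_5=1)
t=6: δ = [6.286e-09, 4.715e-09, 6.286e-09, 9.430e-09]  ψ = [3, 0, 1, 0]  (obs o_6=3)
backtrack: best end state = 3; path = [3, 0, 3, 0, 3, 0, 3]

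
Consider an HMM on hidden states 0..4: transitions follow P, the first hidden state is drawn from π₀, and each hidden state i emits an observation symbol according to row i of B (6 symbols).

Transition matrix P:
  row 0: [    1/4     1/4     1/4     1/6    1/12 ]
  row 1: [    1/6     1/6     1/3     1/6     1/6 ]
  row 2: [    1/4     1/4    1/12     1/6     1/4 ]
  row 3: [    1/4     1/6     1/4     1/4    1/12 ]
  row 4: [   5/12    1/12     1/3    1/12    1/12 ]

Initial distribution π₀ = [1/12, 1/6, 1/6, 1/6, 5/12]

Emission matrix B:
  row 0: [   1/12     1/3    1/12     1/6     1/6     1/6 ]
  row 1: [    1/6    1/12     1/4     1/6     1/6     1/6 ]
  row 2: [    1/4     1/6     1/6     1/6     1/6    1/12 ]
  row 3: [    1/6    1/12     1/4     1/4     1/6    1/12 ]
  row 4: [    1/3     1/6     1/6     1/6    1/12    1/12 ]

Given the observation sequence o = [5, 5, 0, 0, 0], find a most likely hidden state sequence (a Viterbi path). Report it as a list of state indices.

path = [4, 0, 2, 4, 2]

t=0: δ = [1.389e-02, 2.778e-02, 1.389e-02, 1.389e-02, 3.472e-02]  (obs o_0=5)
t=1: δ = [2.411e-03, 7.716e-04, 9.645e-04, 3.858e-04, 3.858e-04]  ψ = [4, 1, 4, 1, 1]  (obs o_1=5)
t=2: δ = [5.023e-05, 1.005e-04, 1.507e-04, 6.698e-05, 8.038e-05]  ψ = [0, 0, 0, 0, 2]  (obs o_2=0)
t=3: δ = [3.140e-06, 6.279e-06, 8.372e-06, 4.186e-06, 1.256e-05]  ψ = [2, 2, 1, 2, 2]  (obs o_3=0)
t=4: δ = [4.361e-07, 3.489e-07, 1.047e-06, 2.326e-07, 6.977e-07]  ψ = [4, 2, 4, 2, 2]  (obs o_4=0)
backtrack: best end state = 2; path = [4, 0, 2, 4, 2]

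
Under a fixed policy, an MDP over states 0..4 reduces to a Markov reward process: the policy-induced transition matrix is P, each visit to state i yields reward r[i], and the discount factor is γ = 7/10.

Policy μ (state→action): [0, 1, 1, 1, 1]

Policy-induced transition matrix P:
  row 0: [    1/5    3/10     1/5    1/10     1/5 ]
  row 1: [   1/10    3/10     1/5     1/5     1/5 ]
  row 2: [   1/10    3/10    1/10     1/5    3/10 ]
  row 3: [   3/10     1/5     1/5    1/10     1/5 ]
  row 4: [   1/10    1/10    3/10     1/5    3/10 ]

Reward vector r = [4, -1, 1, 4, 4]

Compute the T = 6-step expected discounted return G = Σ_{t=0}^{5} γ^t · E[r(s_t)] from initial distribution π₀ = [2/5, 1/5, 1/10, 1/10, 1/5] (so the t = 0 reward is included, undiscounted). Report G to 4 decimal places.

t=0: π = [0.4000, 0.2000, 0.1000, 0.1000, 0.2000], E[r] = 2.7000, γ^t·E[r] = 2.700000, running G = 2.700000
t=1: π = [0.1600, 0.2500, 0.2100, 0.1500, 0.2300], E[r] = 2.1200, γ^t·E[r] = 1.484000, running G = 4.184000
t=2: π = [0.1460, 0.2390, 0.2020, 0.1690, 0.2440], E[r] = 2.1990, γ^t·E[r] = 1.077510, running G = 5.261510
t=3: π = [0.1484, 0.2343, 0.2042, 0.1685, 0.2446], E[r] = 2.2159, γ^t·E[r] = 0.760054, running G = 6.021564
t=4: π = [0.1485, 0.2342, 0.2040, 0.1683, 0.2449], E[r] = 2.2167, γ^t·E[r] = 0.532237, running G = 6.553801
t=5: π = [0.1485, 0.2342, 0.2041, 0.1683, 0.2449], E[r] = 2.2168, γ^t·E[r] = 0.372575, running G = 6.926375

G = 6.9264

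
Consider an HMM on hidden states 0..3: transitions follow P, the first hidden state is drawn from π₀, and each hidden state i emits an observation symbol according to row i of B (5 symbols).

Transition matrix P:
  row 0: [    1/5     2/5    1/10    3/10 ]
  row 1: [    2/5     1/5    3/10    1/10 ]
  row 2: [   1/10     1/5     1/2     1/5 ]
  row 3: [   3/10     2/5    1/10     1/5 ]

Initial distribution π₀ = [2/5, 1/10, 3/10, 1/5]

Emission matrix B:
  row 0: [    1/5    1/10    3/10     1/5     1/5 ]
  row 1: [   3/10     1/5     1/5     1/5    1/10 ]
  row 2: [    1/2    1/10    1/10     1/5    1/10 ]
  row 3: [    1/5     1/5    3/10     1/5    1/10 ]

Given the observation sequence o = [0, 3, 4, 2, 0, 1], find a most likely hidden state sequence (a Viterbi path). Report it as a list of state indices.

path = [2, 2, 2, 2, 2, 2]

t=0: δ = [8.000e-02, 3.000e-02, 1.500e-01, 4.000e-02]  (obs o_0=0)
t=1: δ = [3.200e-03, 6.400e-03, 1.500e-02, 6.000e-03]  ψ = [0, 0, 2, 2]  (obs o_1=3)
t=2: δ = [5.120e-04, 3.000e-04, 7.500e-04, 3.000e-04]  ψ = [1, 2, 2, 2]  (obs o_2=4)
t=3: δ = [3.600e-05, 4.096e-05, 3.750e-05, 4.608e-05]  ψ = [1, 0, 2, 0]  (obs o_3=2)
t=4: δ = [3.277e-06, 5.530e-06, 9.375e-06, 2.160e-06]  ψ = [1, 3, 2, 0]  (obs o_4=0)
t=5: δ = [2.212e-07, 3.750e-07, 4.688e-07, 3.750e-07]  ψ = [1, 2, 2, 2]  (obs o_5=1)
backtrack: best end state = 2; path = [2, 2, 2, 2, 2, 2]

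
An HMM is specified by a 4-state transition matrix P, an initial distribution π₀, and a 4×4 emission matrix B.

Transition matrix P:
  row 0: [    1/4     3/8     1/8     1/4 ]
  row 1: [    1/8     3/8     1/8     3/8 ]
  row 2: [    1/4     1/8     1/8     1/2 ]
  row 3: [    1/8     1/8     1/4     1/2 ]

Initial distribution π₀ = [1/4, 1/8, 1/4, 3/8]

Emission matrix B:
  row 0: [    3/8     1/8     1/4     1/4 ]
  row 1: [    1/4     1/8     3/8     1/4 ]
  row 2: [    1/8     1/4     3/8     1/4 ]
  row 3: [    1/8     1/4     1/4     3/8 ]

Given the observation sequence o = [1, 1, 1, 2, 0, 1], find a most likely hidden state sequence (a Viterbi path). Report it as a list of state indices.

t=0: δ = [3.125e-02, 1.562e-02, 6.250e-02, 9.375e-02]  (obs o_0=1)
t=1: δ = [1.953e-03, 1.465e-03, 5.859e-03, 1.172e-02]  ψ = [2, 0, 3, 3]  (obs o_1=1)
t=2: δ = [1.831e-04, 1.831e-04, 7.324e-04, 1.465e-03]  ψ = [2, 3, 3, 3]  (obs o_2=1)
t=3: δ = [4.578e-05, 6.866e-05, 1.373e-04, 1.831e-04]  ψ = [2, 3, 3, 3]  (obs o_3=2)
t=4: δ = [1.287e-05, 6.437e-06, 5.722e-06, 1.144e-05]  ψ = [2, 1, 3, 3]  (obs o_4=0)
t=5: δ = [4.023e-07, 6.035e-07, 7.153e-07, 1.431e-06]  ψ = [0, 0, 3, 3]  (obs o_5=1)
backtrack: best end state = 3; path = [3, 3, 3, 3, 3, 3]

path = [3, 3, 3, 3, 3, 3]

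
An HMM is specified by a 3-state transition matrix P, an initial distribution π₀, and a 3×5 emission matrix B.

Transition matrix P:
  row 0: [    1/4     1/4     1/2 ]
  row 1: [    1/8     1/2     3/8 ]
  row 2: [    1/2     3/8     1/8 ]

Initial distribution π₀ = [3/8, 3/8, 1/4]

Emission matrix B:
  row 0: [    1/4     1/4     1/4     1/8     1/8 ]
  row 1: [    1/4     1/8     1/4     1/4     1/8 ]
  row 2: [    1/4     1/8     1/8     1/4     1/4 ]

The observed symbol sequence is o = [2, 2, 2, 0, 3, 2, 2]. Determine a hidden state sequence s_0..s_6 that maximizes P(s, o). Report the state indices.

path = [1, 1, 1, 1, 1, 1, 1]

t=0: δ = [9.375e-02, 9.375e-02, 3.125e-02]  (obs o_0=2)
t=1: δ = [5.859e-03, 1.172e-02, 5.859e-03]  ψ = [0, 1, 0]  (obs o_1=2)
t=2: δ = [7.324e-04, 1.465e-03, 5.493e-04]  ψ = [2, 1, 1]  (obs o_2=2)
t=3: δ = [6.866e-05, 1.831e-04, 1.373e-04]  ψ = [2, 1, 1]  (obs o_3=0)
t=4: δ = [8.583e-06, 2.289e-05, 1.717e-05]  ψ = [2, 1, 1]  (obs o_4=3)
t=5: δ = [2.146e-06, 2.861e-06, 1.073e-06]  ψ = [2, 1, 1]  (obs o_5=2)
t=6: δ = [1.341e-07, 3.576e-07, 1.341e-07]  ψ = [0, 1, 0]  (obs o_6=2)
backtrack: best end state = 1; path = [1, 1, 1, 1, 1, 1, 1]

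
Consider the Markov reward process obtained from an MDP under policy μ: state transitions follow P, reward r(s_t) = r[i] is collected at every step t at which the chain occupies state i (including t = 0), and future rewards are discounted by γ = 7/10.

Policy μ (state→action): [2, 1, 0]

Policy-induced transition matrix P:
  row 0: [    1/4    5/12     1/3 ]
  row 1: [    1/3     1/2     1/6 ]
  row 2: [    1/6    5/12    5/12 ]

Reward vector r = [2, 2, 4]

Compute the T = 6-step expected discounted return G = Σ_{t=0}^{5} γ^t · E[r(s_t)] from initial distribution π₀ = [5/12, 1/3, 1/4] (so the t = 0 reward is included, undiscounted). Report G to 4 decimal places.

G = 7.5013

t=0: π = [0.4167, 0.3333, 0.2500], E[r] = 2.5000, γ^t·E[r] = 2.500000, running G = 2.500000
t=1: π = [0.2569, 0.4444, 0.2986], E[r] = 2.5972, γ^t·E[r] = 1.818056, running G = 4.318056
t=2: π = [0.2622, 0.4537, 0.2841], E[r] = 2.5683, γ^t·E[r] = 1.258461, running G = 5.576516
t=3: π = [0.2641, 0.4545, 0.2814], E[r] = 2.5628, γ^t·E[r] = 0.879037, running G = 6.455553
t=4: π = [0.2644, 0.4545, 0.2810], E[r] = 2.5621, γ^t·E[r] = 0.615154, running G = 7.070707
t=5: π = [0.2645, 0.4545, 0.2810], E[r] = 2.5620, γ^t·E[r] = 0.430594, running G = 7.501301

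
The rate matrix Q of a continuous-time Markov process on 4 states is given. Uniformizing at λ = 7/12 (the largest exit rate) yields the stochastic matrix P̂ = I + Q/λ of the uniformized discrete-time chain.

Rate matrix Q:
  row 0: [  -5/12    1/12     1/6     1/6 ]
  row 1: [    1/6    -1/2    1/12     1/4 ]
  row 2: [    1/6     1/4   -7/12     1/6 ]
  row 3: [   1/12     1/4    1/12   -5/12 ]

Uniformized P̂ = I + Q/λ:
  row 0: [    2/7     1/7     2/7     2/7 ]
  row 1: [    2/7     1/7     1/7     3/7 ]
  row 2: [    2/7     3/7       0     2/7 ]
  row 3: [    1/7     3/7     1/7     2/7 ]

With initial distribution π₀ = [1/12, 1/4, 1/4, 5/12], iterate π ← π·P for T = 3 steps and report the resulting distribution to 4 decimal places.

π = [0.2381, 0.2833, 0.1545, 0.3241]

t=0: π = [0.0833, 0.2500, 0.2500, 0.4167]
t=1: π = [0.2262, 0.3333, 0.1190, 0.3214]
t=2: π = [0.2398, 0.2687, 0.1582, 0.3333]
t=3: π = [0.2381, 0.2833, 0.1545, 0.3241]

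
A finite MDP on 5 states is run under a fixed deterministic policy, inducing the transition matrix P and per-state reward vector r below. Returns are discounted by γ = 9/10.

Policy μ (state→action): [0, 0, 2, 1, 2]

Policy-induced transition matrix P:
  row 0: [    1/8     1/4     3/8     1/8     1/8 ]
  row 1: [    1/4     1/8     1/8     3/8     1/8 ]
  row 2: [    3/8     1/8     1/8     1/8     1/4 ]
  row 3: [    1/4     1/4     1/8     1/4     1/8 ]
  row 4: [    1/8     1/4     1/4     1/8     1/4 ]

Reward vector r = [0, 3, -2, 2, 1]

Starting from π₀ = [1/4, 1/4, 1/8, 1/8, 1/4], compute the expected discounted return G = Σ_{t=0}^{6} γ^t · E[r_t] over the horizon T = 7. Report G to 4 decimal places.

G = 4.2185

t=0: π = [0.2500, 0.2500, 0.1250, 0.1250, 0.2500], E[r] = 1.0000, γ^t·E[r] = 1.000000, running G = 1.000000
t=1: π = [0.2031, 0.2031, 0.2188, 0.2031, 0.1719], E[r] = 0.7500, γ^t·E[r] = 0.675000, running G = 1.675000
t=2: π = [0.2305, 0.1973, 0.1973, 0.2012, 0.1738], E[r] = 0.7734, γ^t·E[r] = 0.626484, running G = 2.301484
t=3: π = [0.2241, 0.2007, 0.2043, 0.1995, 0.1714], E[r] = 0.7637, γ^t·E[r] = 0.556717, running G = 2.858201
t=4: π = [0.2261, 0.1994, 0.2025, 0.2001, 0.1720], E[r] = 0.7654, γ^t·E[r] = 0.502166, running G = 3.360368
t=5: π = [0.2255, 0.1998, 0.2030, 0.1999, 0.1718], E[r] = 0.7648, γ^t·E[r] = 0.451598, running G = 3.811966
t=6: π = [0.2257, 0.1997, 0.2029, 0.1999, 0.1719], E[r] = 0.7649, γ^t·E[r] = 0.406516, running G = 4.218481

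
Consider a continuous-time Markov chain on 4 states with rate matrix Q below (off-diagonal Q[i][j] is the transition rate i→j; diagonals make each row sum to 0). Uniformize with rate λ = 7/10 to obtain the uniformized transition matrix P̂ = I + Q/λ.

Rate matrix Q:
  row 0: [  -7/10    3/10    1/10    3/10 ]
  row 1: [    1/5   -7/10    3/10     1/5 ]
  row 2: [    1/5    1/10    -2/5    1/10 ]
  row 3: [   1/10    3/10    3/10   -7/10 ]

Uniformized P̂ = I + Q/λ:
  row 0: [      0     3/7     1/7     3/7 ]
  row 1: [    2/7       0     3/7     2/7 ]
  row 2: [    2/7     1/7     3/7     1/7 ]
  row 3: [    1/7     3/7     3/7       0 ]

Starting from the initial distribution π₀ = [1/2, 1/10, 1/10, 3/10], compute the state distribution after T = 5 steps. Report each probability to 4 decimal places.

t=0: π = [0.5000, 0.1000, 0.1000, 0.3000]
t=1: π = [0.1000, 0.3571, 0.2857, 0.2571]
t=2: π = [0.2204, 0.1939, 0.4000, 0.1857]
t=3: π = [0.1962, 0.2312, 0.3656, 0.2070]
t=4: π = [0.2001, 0.2250, 0.3725, 0.2024]
t=5: π = [0.1996, 0.2257, 0.3714, 0.2033]

π = [0.1996, 0.2257, 0.3714, 0.2033]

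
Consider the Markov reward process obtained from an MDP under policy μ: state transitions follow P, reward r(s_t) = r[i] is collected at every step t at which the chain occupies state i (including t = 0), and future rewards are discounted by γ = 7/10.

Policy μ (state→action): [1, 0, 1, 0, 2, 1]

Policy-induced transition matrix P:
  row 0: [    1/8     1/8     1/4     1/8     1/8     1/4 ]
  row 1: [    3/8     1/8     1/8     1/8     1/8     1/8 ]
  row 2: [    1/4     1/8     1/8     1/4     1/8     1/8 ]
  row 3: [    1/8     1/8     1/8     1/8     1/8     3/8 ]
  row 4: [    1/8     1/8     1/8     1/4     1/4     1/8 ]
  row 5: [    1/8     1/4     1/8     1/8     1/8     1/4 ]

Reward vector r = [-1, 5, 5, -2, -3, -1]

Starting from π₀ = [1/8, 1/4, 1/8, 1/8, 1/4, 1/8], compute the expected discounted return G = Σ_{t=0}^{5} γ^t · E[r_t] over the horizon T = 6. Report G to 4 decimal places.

G = 1.1968

t=0: π = [0.1250, 0.2500, 0.1250, 0.1250, 0.2500, 0.1250], E[r] = 0.6250, γ^t·E[r] = 0.625000, running G = 0.625000
t=1: π = [0.2031, 0.1406, 0.1406, 0.1719, 0.1563, 0.1875], E[r] = 0.2031, γ^t·E[r] = 0.142188, running G = 0.767188
t=2: π = [0.1777, 0.1484, 0.1504, 0.1621, 0.1445, 0.2168], E[r] = 0.3418, γ^t·E[r] = 0.167480, running G = 0.934668
t=3: π = [0.1809, 0.1521, 0.1472, 0.1619, 0.1431, 0.2148], E[r] = 0.3479, γ^t·E[r] = 0.119330, running G = 1.053998
t=4: π = [0.1814, 0.1519, 0.1476, 0.1613, 0.1429, 0.2149], E[r] = 0.3498, γ^t·E[r] = 0.083978, running G = 1.137976
t=5: π = [0.1814, 0.1519, 0.1477, 0.1613, 0.1429, 0.2149], E[r] = 0.3502, γ^t·E[r] = 0.058865, running G = 1.196840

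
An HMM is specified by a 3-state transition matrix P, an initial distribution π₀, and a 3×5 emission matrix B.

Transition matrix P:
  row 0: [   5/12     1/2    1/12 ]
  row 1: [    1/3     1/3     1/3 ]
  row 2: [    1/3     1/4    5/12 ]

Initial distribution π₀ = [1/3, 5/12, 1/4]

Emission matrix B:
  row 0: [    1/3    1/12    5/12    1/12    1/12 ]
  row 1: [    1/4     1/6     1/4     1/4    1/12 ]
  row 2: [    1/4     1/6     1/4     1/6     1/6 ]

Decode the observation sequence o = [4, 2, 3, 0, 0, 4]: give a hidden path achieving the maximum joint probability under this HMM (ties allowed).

path = [2, 0, 1, 0, 1, 2]

t=0: δ = [2.778e-02, 3.472e-02, 4.167e-02]  (obs o_0=4)
t=1: δ = [5.787e-03, 3.472e-03, 4.340e-03]  ψ = [2, 0, 2]  (obs o_1=2)
t=2: δ = [2.009e-04, 7.234e-04, 3.014e-04]  ψ = [0, 0, 2]  (obs o_2=3)
t=3: δ = [8.038e-05, 6.028e-05, 6.028e-05]  ψ = [1, 1, 1]  (obs o_3=0)
t=4: δ = [1.116e-05, 1.005e-05, 6.279e-06]  ψ = [0, 0, 2]  (obs o_4=0)
t=5: δ = [3.876e-07, 4.651e-07, 5.582e-07]  ψ = [0, 0, 1]  (obs o_5=4)
backtrack: best end state = 2; path = [2, 0, 1, 0, 1, 2]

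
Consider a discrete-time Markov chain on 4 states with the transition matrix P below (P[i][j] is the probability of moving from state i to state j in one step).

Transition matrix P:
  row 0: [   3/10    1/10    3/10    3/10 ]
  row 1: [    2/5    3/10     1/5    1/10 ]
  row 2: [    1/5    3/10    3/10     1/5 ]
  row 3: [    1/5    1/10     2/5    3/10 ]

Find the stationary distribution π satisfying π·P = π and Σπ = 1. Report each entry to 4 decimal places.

π = [0.2668, 0.2007, 0.3029, 0.2296]

Balance equations π_j = Σ_i π_i·P[i][j]:
  π_0 = 3/10·π_0 + 2/5·π_1 + 1/5·π_2 + 1/5·π_3
  π_1 = 1/10·π_0 + 3/10·π_1 + 3/10·π_2 + 1/10·π_3
  π_2 = 3/10·π_0 + 1/5·π_1 + 3/10·π_2 + 2/5·π_3
  normalize: π_0 + π_1 + π_2 + π_3 = 1
Solving the linear system gives exactly π = [111/416, 167/832, 63/208, 191/832].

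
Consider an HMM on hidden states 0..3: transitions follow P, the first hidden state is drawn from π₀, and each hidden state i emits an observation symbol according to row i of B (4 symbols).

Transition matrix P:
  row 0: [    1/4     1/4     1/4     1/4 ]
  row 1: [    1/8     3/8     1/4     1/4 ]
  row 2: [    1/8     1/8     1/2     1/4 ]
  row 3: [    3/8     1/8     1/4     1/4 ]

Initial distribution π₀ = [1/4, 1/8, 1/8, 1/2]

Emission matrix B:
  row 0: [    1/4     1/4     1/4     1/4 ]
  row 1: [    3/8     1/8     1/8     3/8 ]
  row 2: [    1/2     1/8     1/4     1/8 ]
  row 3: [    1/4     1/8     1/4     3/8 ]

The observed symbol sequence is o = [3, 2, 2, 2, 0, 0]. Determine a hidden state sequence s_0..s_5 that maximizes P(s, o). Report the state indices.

path = [3, 2, 2, 2, 2, 2]

t=0: δ = [6.250e-02, 4.688e-02, 1.562e-02, 1.875e-01]  (obs o_0=3)
t=1: δ = [1.758e-02, 2.930e-03, 1.172e-02, 1.172e-02]  ψ = [3, 3, 3, 3]  (obs o_1=2)
t=2: δ = [1.099e-03, 5.493e-04, 1.465e-03, 1.099e-03]  ψ = [0, 0, 2, 0]  (obs o_2=2)
t=3: δ = [1.030e-04, 3.433e-05, 1.831e-04, 9.155e-05]  ψ = [3, 0, 2, 2]  (obs o_3=2)
t=4: δ = [8.583e-06, 9.656e-06, 4.578e-05, 1.144e-05]  ψ = [3, 0, 2, 2]  (obs o_4=0)
t=5: δ = [1.431e-06, 2.146e-06, 1.144e-05, 2.861e-06]  ψ = [2, 2, 2, 2]  (obs o_5=0)
backtrack: best end state = 2; path = [3, 2, 2, 2, 2, 2]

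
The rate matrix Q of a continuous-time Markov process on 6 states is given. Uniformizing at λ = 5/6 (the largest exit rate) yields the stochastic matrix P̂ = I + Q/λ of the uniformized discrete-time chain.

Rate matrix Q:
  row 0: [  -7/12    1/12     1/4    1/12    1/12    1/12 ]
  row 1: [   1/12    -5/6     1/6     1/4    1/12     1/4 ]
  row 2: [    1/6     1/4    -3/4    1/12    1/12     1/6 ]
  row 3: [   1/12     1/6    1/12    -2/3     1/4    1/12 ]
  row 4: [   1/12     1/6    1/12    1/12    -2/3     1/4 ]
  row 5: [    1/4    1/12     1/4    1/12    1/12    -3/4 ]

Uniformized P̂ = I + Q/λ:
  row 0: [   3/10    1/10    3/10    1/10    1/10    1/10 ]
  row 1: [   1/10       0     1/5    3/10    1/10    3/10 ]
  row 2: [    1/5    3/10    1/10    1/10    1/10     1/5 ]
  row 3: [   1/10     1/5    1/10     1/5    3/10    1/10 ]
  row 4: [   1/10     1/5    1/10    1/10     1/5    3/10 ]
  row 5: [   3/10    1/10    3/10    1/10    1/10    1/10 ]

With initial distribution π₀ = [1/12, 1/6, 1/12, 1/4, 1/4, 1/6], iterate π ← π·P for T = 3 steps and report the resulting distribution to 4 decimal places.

π = [0.1922, 0.1513, 0.1888, 0.1449, 0.1441, 0.1787]

t=0: π = [0.0833, 0.1667, 0.0833, 0.2500, 0.2500, 0.1667]
t=1: π = [0.1583, 0.1500, 0.1667, 0.1583, 0.1750, 0.1917]
t=2: π = [0.1867, 0.1517, 0.1850, 0.1458, 0.1492, 0.1817]
t=3: π = [0.1922, 0.1513, 0.1888, 0.1449, 0.1441, 0.1787]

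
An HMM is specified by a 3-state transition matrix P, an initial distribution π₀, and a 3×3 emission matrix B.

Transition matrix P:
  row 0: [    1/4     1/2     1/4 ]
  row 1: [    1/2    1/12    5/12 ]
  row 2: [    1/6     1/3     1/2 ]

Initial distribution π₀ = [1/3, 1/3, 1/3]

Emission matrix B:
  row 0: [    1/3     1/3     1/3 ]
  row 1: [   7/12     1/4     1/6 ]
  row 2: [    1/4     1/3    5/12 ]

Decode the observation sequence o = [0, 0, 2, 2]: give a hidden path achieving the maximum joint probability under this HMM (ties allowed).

t=0: δ = [1.111e-01, 1.944e-01, 8.333e-02]  (obs o_0=0)
t=1: δ = [3.241e-02, 3.241e-02, 2.025e-02]  ψ = [1, 0, 1]  (obs o_1=0)
t=2: δ = [5.401e-03, 2.701e-03, 5.626e-03]  ψ = [1, 0, 1]  (obs o_2=2)
t=3: δ = [4.501e-04, 4.501e-04, 1.172e-03]  ψ = [0, 0, 2]  (obs o_3=2)
backtrack: best end state = 2; path = [0, 1, 2, 2]

path = [0, 1, 2, 2]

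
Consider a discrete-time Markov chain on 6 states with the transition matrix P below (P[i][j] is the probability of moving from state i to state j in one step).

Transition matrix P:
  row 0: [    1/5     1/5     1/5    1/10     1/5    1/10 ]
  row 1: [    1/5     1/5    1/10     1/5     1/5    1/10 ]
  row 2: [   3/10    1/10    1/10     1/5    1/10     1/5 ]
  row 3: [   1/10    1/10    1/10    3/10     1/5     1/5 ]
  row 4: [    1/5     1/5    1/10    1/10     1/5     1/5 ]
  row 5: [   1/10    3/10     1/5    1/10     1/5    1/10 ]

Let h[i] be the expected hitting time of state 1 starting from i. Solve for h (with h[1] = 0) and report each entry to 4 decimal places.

First-step conditioning: h[1] = 0; for i ≠ 1, h[i] = 1 + Σ_k P[i][k]·h[k].
  h[0] = 1 + 1/5·h[0] + 1/5·h[2] + 1/10·h[3] + 1/5·h[4] + 1/10·h[5]
  h[2] = 1 + 3/10·h[0] + 1/10·h[2] + 1/5·h[3] + 1/10·h[4] + 1/5·h[5]
  h[3] = 1 + 1/10·h[0] + 1/10·h[2] + 3/10·h[3] + 1/5·h[4] + 1/5·h[5]
  h[4] = 1 + 1/5·h[0] + 1/10·h[2] + 1/10·h[3] + 1/5·h[4] + 1/5·h[5]
  h[5] = 1 + 1/10·h[0] + 1/5·h[2] + 1/10·h[3] + 1/5·h[4] + 1/10·h[5]
Solving the 5×5 linear system over states ≠ 1 gives exactly h = [11025/2042, 0, 24095/4084, 24275/4084, 21625/4084, 19845/4084] (h[1] = 0 is the target).

h = [5.3991, 0.0000, 5.8999, 5.9439, 5.2951, 4.8592]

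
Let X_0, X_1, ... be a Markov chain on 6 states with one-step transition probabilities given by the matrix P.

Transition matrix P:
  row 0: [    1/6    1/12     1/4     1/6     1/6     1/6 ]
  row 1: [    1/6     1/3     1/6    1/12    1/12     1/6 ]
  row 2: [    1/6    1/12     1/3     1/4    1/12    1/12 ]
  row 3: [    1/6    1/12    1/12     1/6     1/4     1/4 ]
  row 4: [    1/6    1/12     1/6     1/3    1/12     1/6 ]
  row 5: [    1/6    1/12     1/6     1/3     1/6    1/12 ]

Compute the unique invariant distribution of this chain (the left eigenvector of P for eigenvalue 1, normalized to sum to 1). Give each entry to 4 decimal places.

Balance equations π_j = Σ_i π_i·P[i][j]:
  π_0 = 1/6·π_0 + 1/6·π_1 + 1/6·π_2 + 1/6·π_3 + 1/6·π_4 + 1/6·π_5
  π_1 = 1/12·π_0 + 1/3·π_1 + 1/12·π_2 + 1/12·π_3 + 1/12·π_4 + 1/12·π_5
  π_2 = 1/4·π_0 + 1/6·π_1 + 1/3·π_2 + 1/12·π_3 + 1/6·π_4 + 1/6·π_5
  π_3 = 1/6·π_0 + 1/12·π_1 + 1/4·π_2 + 1/6·π_3 + 1/3·π_4 + 1/3·π_5
  π_4 = 1/6·π_0 + 1/12·π_1 + 1/12·π_2 + 1/4·π_3 + 1/12·π_4 + 1/6·π_5
  normalize: π_0 + π_1 + π_2 + π_3 + π_4 + π_5 = 1
Solving the linear system gives exactly π = [1/6, 1/9, 27/139, 187/834, 4801/32526, 1693/10842].

π = [0.1667, 0.1111, 0.1942, 0.2242, 0.1476, 0.1562]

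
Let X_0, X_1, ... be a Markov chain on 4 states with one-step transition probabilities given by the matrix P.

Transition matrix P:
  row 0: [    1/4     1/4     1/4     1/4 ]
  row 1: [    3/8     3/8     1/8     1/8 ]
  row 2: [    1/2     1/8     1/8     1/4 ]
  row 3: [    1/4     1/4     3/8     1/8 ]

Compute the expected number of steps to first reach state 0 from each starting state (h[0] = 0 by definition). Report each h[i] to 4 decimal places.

h = [0.0000, 2.6524, 2.3529, 2.9091]

First-step conditioning: h[0] = 0; for i ≠ 0, h[i] = 1 + Σ_k P[i][k]·h[k].
  h[1] = 1 + 3/8·h[1] + 1/8·h[2] + 1/8·h[3]
  h[2] = 1 + 1/8·h[1] + 1/8·h[2] + 1/4·h[3]
  h[3] = 1 + 1/4·h[1] + 3/8·h[2] + 1/8·h[3]
Solving the 3×3 linear system over states ≠ 0 gives exactly h = [0, 496/187, 40/17, 32/11] (h[0] = 0 is the target).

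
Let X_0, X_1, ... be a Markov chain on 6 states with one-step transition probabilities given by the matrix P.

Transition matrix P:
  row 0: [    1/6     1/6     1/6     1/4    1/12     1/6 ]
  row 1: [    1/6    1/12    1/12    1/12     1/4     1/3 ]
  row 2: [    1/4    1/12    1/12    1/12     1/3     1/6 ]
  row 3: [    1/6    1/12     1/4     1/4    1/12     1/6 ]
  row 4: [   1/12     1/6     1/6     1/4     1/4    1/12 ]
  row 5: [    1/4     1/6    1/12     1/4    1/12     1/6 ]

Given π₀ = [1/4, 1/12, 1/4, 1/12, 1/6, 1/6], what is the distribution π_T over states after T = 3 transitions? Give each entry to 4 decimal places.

t=0: π = [0.2500, 0.0833, 0.2500, 0.0833, 0.1667, 0.1667]
t=1: π = [0.1875, 0.1319, 0.1319, 0.1944, 0.1875, 0.1667]
t=2: π = [0.1759, 0.1285, 0.1470, 0.2060, 0.1696, 0.1730]
t=3: π = [0.1792, 0.1265, 0.1465, 0.2041, 0.1698, 0.1739]

π = [0.1792, 0.1265, 0.1465, 0.2041, 0.1698, 0.1739]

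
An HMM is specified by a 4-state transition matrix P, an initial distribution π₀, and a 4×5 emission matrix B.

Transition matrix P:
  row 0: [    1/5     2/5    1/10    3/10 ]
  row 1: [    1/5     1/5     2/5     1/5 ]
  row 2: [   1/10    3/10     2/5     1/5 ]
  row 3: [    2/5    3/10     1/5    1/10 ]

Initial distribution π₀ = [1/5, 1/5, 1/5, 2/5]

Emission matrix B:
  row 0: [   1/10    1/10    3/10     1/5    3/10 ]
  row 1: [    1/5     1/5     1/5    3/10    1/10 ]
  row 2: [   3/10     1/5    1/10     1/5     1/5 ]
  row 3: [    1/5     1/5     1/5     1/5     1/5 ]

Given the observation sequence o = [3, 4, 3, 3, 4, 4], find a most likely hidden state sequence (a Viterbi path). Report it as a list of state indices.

t=0: δ = [4.000e-02, 6.000e-02, 4.000e-02, 8.000e-02]  (obs o_0=3)
t=1: δ = [9.600e-03, 2.400e-03, 4.800e-03, 2.400e-03]  ψ = [3, 3, 1, 0]  (obs o_1=4)
t=2: δ = [3.840e-04, 1.152e-03, 3.840e-04, 5.760e-04]  ψ = [0, 0, 2, 0]  (obs o_2=3)
t=3: δ = [4.608e-05, 6.912e-05, 9.216e-05, 4.608e-05]  ψ = [1, 1, 1, 1]  (obs o_3=3)
t=4: δ = [5.530e-06, 2.765e-06, 7.373e-06, 3.686e-06]  ψ = [3, 2, 2, 2]  (obs o_4=4)
t=5: δ = [4.424e-07, 2.212e-07, 5.898e-07, 3.318e-07]  ψ = [3, 0, 2, 0]  (obs o_5=4)
backtrack: best end state = 2; path = [3, 0, 1, 2, 2, 2]

path = [3, 0, 1, 2, 2, 2]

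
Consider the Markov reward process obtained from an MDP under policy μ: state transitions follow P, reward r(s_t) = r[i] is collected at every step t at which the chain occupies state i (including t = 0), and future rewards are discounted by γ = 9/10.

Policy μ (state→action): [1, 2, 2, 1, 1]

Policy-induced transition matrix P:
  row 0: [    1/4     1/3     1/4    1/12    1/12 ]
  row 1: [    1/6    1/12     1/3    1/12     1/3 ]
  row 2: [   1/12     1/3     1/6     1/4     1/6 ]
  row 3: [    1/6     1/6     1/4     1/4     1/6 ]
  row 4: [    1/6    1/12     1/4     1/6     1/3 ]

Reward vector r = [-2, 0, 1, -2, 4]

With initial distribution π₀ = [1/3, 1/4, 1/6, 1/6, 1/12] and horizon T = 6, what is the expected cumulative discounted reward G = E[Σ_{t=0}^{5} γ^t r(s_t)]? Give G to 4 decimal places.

G = 1.1808

t=0: π = [0.3333, 0.2500, 0.1667, 0.1667, 0.0833], E[r] = -0.5000, γ^t·E[r] = -0.500000, running G = -0.500000
t=1: π = [0.1806, 0.2222, 0.2569, 0.1458, 0.1944], E[r] = 0.3819, γ^t·E[r] = 0.343750, running G = -0.156250
t=2: π = [0.1603, 0.2049, 0.2471, 0.1667, 0.2211], E[r] = 0.4774, γ^t·E[r] = 0.386719, running G = 0.230469
t=3: π = [0.1594, 0.1991, 0.2465, 0.1707, 0.2243], E[r] = 0.4834, γ^t·E[r] = 0.352371, running G = 0.582840
t=4: π = [0.1594, 0.1990, 0.2460, 0.1716, 0.2239], E[r] = 0.4799, γ^t·E[r] = 0.314848, running G = 0.897688
t=5: π = [0.1594, 0.1990, 0.2461, 0.1716, 0.2239], E[r] = 0.4795, γ^t·E[r] = 0.283147, running G = 1.180835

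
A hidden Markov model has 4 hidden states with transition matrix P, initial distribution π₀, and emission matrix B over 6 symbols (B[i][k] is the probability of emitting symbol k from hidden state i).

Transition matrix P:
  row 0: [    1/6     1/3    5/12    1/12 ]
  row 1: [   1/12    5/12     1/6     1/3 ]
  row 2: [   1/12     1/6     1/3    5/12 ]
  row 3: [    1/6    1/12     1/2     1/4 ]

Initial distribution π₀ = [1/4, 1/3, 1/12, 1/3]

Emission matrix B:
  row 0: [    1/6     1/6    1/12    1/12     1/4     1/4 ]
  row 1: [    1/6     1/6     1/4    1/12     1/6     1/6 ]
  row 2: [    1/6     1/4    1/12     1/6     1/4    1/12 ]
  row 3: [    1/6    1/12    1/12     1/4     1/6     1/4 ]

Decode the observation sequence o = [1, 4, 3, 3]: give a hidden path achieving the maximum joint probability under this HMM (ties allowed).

t=0: δ = [4.167e-02, 5.556e-02, 2.083e-02, 2.778e-02]  (obs o_0=1)
t=1: δ = [1.736e-03, 3.858e-03, 4.340e-03, 3.086e-03]  ψ = [0, 1, 0, 1]  (obs o_1=4)
t=2: δ = [4.287e-05, 1.340e-04, 2.572e-04, 4.521e-04]  ψ = [3, 1, 3, 2]  (obs o_2=3)
t=3: δ = [6.279e-06, 4.651e-06, 3.768e-05, 2.826e-05]  ψ = [3, 1, 3, 3]  (obs o_3=3)
backtrack: best end state = 2; path = [0, 2, 3, 2]

path = [0, 2, 3, 2]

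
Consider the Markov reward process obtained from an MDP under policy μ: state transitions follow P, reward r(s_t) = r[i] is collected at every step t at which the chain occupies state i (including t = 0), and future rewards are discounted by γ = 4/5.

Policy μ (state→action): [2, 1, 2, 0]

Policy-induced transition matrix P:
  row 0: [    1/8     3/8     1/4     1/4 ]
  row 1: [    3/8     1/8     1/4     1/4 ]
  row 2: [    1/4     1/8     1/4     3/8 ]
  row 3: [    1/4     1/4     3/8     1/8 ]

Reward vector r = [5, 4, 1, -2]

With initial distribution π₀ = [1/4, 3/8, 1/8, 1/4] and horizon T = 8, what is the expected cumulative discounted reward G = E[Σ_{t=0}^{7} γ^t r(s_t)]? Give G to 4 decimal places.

G = 8.4227

t=0: π = [0.2500, 0.3750, 0.1250, 0.2500], E[r] = 2.3750, γ^t·E[r] = 2.375000, running G = 2.375000
t=1: π = [0.2656, 0.2188, 0.2813, 0.2344], E[r] = 2.0156, γ^t·E[r] = 1.612500, running G = 3.987500
t=2: π = [0.2441, 0.2207, 0.2793, 0.2559], E[r] = 1.8711, γ^t·E[r] = 1.197500, running G = 5.185000
t=3: π = [0.2471, 0.2180, 0.2820, 0.2529], E[r] = 1.8835, γ^t·E[r] = 0.964375, running G = 6.149375
t=4: π = [0.2464, 0.2184, 0.2816, 0.2536], E[r] = 1.8797, γ^t·E[r] = 0.769938, running G = 6.919313
t=5: π = [0.2465, 0.2183, 0.2817, 0.2535], E[r] = 1.8804, γ^t·E[r] = 0.616170, running G = 7.535483
t=6: π = [0.2465, 0.2183, 0.2817, 0.2535], E[r] = 1.8803, γ^t·E[r] = 0.492898, running G = 8.028381
t=7: π = [0.2465, 0.2183, 0.2817, 0.2535], E[r] = 1.8803, γ^t·E[r] = 0.394325, running G = 8.422706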